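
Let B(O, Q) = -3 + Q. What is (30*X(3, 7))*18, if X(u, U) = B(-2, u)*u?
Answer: 0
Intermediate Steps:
X(u, U) = u*(-3 + u) (X(u, U) = (-3 + u)*u = u*(-3 + u))
(30*X(3, 7))*18 = (30*(3*(-3 + 3)))*18 = (30*(3*0))*18 = (30*0)*18 = 0*18 = 0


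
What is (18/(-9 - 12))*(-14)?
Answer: 12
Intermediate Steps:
(18/(-9 - 12))*(-14) = (18/(-21))*(-14) = (18*(-1/21))*(-14) = -6/7*(-14) = 12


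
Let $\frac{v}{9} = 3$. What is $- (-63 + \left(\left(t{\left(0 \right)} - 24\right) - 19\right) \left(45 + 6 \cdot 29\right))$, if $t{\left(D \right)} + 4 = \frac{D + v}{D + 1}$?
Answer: $4443$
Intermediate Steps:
$v = 27$ ($v = 9 \cdot 3 = 27$)
$t{\left(D \right)} = -4 + \frac{27 + D}{1 + D}$ ($t{\left(D \right)} = -4 + \frac{D + 27}{D + 1} = -4 + \frac{27 + D}{1 + D}$)
$- (-63 + \left(\left(t{\left(0 \right)} - 24\right) - 19\right) \left(45 + 6 \cdot 29\right)) = - (-63 + \left(\left(\frac{23 - 0}{1 + 0} - 24\right) - 19\right) \left(45 + 6 \cdot 29\right)) = - (-63 + \left(\left(\frac{23 + 0}{1} - 24\right) - 19\right) \left(45 + 174\right)) = - (-63 + \left(\left(1 \cdot 23 - 24\right) - 19\right) 219) = - (-63 + \left(\left(23 - 24\right) - 19\right) 219) = - (-63 + \left(-1 - 19\right) 219) = - (-63 - 4380) = \left(-1\right) \left(-4443\right) = 4443$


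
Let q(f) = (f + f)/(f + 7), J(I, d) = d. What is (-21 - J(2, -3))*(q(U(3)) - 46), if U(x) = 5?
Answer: 813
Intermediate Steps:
q(f) = 2*f/(7 + f) (q(f) = (2*f)/(7 + f) = 2*f/(7 + f))
(-21 - J(2, -3))*(q(U(3)) - 46) = (-21 - 1*(-3))*(2*5/(7 + 5) - 46) = (-21 + 3)*(2*5/12 - 46) = -18*(2*5*(1/12) - 46) = -18*(⅚ - 46) = -18*(-271/6) = 813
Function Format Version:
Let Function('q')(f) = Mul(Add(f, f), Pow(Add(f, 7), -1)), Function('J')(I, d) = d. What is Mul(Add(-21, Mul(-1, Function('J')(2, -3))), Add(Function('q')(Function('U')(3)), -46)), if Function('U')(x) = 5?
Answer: 813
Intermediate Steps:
Function('q')(f) = Mul(2, f, Pow(Add(7, f), -1)) (Function('q')(f) = Mul(Mul(2, f), Pow(Add(7, f), -1)) = Mul(2, f, Pow(Add(7, f), -1)))
Mul(Add(-21, Mul(-1, Function('J')(2, -3))), Add(Function('q')(Function('U')(3)), -46)) = Mul(Add(-21, Mul(-1, -3)), Add(Mul(2, 5, Pow(Add(7, 5), -1)), -46)) = Mul(Add(-21, 3), Add(Mul(2, 5, Pow(12, -1)), -46)) = Mul(-18, Add(Mul(2, 5, Rational(1, 12)), -46)) = Mul(-18, Add(Rational(5, 6), -46)) = Mul(-18, Rational(-271, 6)) = 813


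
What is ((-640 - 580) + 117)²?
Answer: 1216609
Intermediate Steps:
((-640 - 580) + 117)² = (-1220 + 117)² = (-1103)² = 1216609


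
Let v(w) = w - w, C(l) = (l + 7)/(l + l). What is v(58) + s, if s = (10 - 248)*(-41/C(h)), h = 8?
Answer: 156128/15 ≈ 10409.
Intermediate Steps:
C(l) = (7 + l)/(2*l) (C(l) = (7 + l)/((2*l)) = (7 + l)*(1/(2*l)) = (7 + l)/(2*l))
v(w) = 0
s = 156128/15 (s = (10 - 248)*(-41*16/(7 + 8)) = -(-9758)/((½)*(⅛)*15) = -(-9758)/15/16 = -(-9758)*16/15 = -238*(-656/15) = 156128/15 ≈ 10409.)
v(58) + s = 0 + 156128/15 = 156128/15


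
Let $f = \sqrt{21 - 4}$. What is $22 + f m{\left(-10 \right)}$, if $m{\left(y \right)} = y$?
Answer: $22 - 10 \sqrt{17} \approx -19.231$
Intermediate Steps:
$f = \sqrt{17} \approx 4.1231$
$22 + f m{\left(-10 \right)} = 22 + \sqrt{17} \left(-10\right) = 22 - 10 \sqrt{17}$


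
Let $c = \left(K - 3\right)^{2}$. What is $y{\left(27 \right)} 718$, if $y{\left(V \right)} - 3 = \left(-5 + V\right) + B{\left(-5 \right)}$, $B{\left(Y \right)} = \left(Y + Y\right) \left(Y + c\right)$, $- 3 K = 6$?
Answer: $-125650$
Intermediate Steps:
$K = -2$ ($K = \left(- \frac{1}{3}\right) 6 = -2$)
$c = 25$ ($c = \left(-2 - 3\right)^{2} = \left(-5\right)^{2} = 25$)
$B{\left(Y \right)} = 2 Y \left(25 + Y\right)$ ($B{\left(Y \right)} = \left(Y + Y\right) \left(Y + 25\right) = 2 Y \left(25 + Y\right)$)
$y{\left(V \right)} = -202 + V$ ($y{\left(V \right)} = 3 + \left(\left(-5 + V\right) + 2 \left(-5\right) \left(25 - 5\right)\right) = 3 + \left(\left(-5 + V\right) + 2 \left(-5\right) 20\right) = 3 + \left(\left(-5 + V\right) - 200\right) = 3 + \left(-205 + V\right) = -202 + V$)
$y{\left(27 \right)} 718 = \left(-202 + 27\right) 718 = \left(-175\right) 718 = -125650$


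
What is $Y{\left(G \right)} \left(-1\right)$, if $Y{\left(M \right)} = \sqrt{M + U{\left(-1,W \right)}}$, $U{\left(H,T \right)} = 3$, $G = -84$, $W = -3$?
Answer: $- 9 i \approx - 9.0 i$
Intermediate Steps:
$Y{\left(M \right)} = \sqrt{3 + M}$ ($Y{\left(M \right)} = \sqrt{M + 3} = \sqrt{3 + M}$)
$Y{\left(G \right)} \left(-1\right) = \sqrt{3 - 84} \left(-1\right) = \sqrt{-81} \left(-1\right) = 9 i \left(-1\right) = - 9 i$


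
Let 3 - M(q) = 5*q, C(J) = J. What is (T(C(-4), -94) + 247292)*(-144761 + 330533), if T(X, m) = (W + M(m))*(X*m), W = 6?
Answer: 79398209712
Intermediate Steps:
M(q) = 3 - 5*q
T(X, m) = X*m*(9 - 5*m) (T(X, m) = (6 + (3 - 5*m))*(X*m) = (9 - 5*m)*(X*m) = X*m*(9 - 5*m))
(T(C(-4), -94) + 247292)*(-144761 + 330533) = (-4*(-94)*(9 - 5*(-94)) + 247292)*(-144761 + 330533) = (-4*(-94)*(9 + 470) + 247292)*185772 = (-4*(-94)*479 + 247292)*185772 = (180104 + 247292)*185772 = 427396*185772 = 79398209712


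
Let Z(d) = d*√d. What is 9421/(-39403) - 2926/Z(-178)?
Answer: -9421/39403 - 1463*I*√178/15842 ≈ -0.23909 - 1.2321*I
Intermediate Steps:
Z(d) = d^(3/2)
9421/(-39403) - 2926/Z(-178) = 9421/(-39403) - 2926*I*√178/31684 = 9421*(-1/39403) - 2926*I*√178/31684 = -9421/39403 - 1463*I*√178/15842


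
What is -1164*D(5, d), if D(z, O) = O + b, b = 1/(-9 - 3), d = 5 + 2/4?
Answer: -6305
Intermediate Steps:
d = 11/2 (d = 5 + 2*(¼) = 5 + ½ = 11/2 ≈ 5.5000)
b = -1/12 (b = 1/(-12) = -1/12 ≈ -0.083333)
D(z, O) = -1/12 + O (D(z, O) = O - 1/12 = -1/12 + O)
-1164*D(5, d) = -1164*(-1/12 + 11/2) = -1164*65/12 = -6305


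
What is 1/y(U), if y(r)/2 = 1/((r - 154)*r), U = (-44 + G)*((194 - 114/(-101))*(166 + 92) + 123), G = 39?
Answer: 649903797595215/20402 ≈ 3.1855e+10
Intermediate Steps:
U = -25485435/101 (U = (-44 + 39)*((194 - 114/(-101))*(166 + 92) + 123) = -5*((194 - 114*(-1/101))*258 + 123) = -5*((194 + 114/101)*258 + 123) = -5*((19708/101)*258 + 123) = -5*(5084664/101 + 123) = -5*5097087/101 = -25485435/101 ≈ -2.5233e+5)
y(r) = 2/(r*(-154 + r)) (y(r) = 2*(1/((r - 154)*r)) = 2*(1/((-154 + r)*r)) = 2*(1/(r*(-154 + r))) = 2/(r*(-154 + r)))
1/y(U) = 1/(2/((-25485435/101)*(-154 - 25485435/101))) = 1/(2*(-101/25485435)/(-25500989/101)) = 1/(2*(-101/25485435)*(-101/25500989)) = 1/(20402/649903797595215) = 649903797595215/20402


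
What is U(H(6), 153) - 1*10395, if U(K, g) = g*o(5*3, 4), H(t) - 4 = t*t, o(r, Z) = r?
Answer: -8100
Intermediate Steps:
H(t) = 4 + t**2 (H(t) = 4 + t*t = 4 + t**2)
U(K, g) = 15*g (U(K, g) = g*(5*3) = g*15 = 15*g)
U(H(6), 153) - 1*10395 = 15*153 - 1*10395 = 2295 - 10395 = -8100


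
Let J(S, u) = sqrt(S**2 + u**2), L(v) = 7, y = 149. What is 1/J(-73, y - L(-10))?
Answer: sqrt(25493)/25493 ≈ 0.0062631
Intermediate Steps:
1/J(-73, y - L(-10)) = 1/(sqrt((-73)**2 + (149 - 1*7)**2)) = 1/(sqrt(5329 + (149 - 7)**2)) = 1/(sqrt(5329 + 142**2)) = 1/(sqrt(5329 + 20164)) = 1/(sqrt(25493)) = sqrt(25493)/25493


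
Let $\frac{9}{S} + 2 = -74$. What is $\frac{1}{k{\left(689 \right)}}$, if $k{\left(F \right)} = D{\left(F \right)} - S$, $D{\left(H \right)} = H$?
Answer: $\frac{76}{52373} \approx 0.0014511$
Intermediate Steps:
$S = - \frac{9}{76}$ ($S = \frac{9}{-2 - 74} = \frac{9}{-76} = 9 \left(- \frac{1}{76}\right) = - \frac{9}{76} \approx -0.11842$)
$k{\left(F \right)} = \frac{9}{76} + F$ ($k{\left(F \right)} = F - - \frac{9}{76} = F + \frac{9}{76} = \frac{9}{76} + F$)
$\frac{1}{k{\left(689 \right)}} = \frac{1}{\frac{9}{76} + 689} = \frac{1}{\frac{52373}{76}} = \frac{76}{52373}$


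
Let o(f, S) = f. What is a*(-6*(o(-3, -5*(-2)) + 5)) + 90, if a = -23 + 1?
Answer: 354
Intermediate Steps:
a = -22
a*(-6*(o(-3, -5*(-2)) + 5)) + 90 = -(-132)*(-3 + 5) + 90 = -(-132)*2 + 90 = -22*(-12) + 90 = 264 + 90 = 354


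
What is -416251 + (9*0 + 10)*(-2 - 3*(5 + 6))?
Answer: -416601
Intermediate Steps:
-416251 + (9*0 + 10)*(-2 - 3*(5 + 6)) = -416251 + (0 + 10)*(-2 - 3*11) = -416251 + 10*(-2 - 33) = -416251 + 10*(-35) = -416251 - 350 = -416601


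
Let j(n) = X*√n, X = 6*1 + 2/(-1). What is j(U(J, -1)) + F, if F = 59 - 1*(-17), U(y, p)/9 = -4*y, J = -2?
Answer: 76 + 24*√2 ≈ 109.94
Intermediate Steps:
U(y, p) = -36*y (U(y, p) = 9*(-4*y) = -36*y)
X = 4 (X = 6 + 2*(-1) = 6 - 2 = 4)
j(n) = 4*√n
F = 76 (F = 59 + 17 = 76)
j(U(J, -1)) + F = 4*√(-36*(-2)) + 76 = 4*√72 + 76 = 4*(6*√2) + 76 = 24*√2 + 76 = 76 + 24*√2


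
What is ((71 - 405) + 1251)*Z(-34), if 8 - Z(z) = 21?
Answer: -11921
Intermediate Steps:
Z(z) = -13 (Z(z) = 8 - 1*21 = 8 - 21 = -13)
((71 - 405) + 1251)*Z(-34) = ((71 - 405) + 1251)*(-13) = (-334 + 1251)*(-13) = 917*(-13) = -11921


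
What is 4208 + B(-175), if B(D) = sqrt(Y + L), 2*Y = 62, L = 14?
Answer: 4208 + 3*sqrt(5) ≈ 4214.7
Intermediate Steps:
Y = 31 (Y = (1/2)*62 = 31)
B(D) = 3*sqrt(5) (B(D) = sqrt(31 + 14) = sqrt(45) = 3*sqrt(5))
4208 + B(-175) = 4208 + 3*sqrt(5)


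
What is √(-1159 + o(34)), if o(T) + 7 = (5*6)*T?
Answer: I*√146 ≈ 12.083*I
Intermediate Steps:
o(T) = -7 + 30*T (o(T) = -7 + (5*6)*T = -7 + 30*T)
√(-1159 + o(34)) = √(-1159 + (-7 + 30*34)) = √(-1159 + (-7 + 1020)) = √(-1159 + 1013) = √(-146) = I*√146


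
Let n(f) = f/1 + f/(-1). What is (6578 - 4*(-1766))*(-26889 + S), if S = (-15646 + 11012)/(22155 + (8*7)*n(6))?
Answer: -1160993501774/3165 ≈ -3.6682e+8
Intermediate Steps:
n(f) = 0 (n(f) = f*1 + f*(-1) = f - f = 0)
S = -662/3165 (S = (-15646 + 11012)/(22155 + (8*7)*0) = -4634/(22155 + 56*0) = -4634/(22155 + 0) = -4634/22155 = -4634*1/22155 = -662/3165 ≈ -0.20916)
(6578 - 4*(-1766))*(-26889 + S) = (6578 - 4*(-1766))*(-26889 - 662/3165) = (6578 + 7064)*(-85104347/3165) = 13642*(-85104347/3165) = -1160993501774/3165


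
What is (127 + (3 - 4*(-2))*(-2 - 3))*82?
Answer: 5904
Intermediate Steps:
(127 + (3 - 4*(-2))*(-2 - 3))*82 = (127 + (3 + 8)*(-5))*82 = (127 + 11*(-5))*82 = (127 - 55)*82 = 72*82 = 5904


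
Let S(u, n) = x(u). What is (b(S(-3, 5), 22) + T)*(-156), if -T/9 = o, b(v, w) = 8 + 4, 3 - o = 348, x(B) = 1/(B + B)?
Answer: -486252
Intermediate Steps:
x(B) = 1/(2*B)
S(u, n) = 1/(2*u)
o = -345 (o = 3 - 1*348 = 3 - 348 = -345)
b(v, w) = 12
T = 3105 (T = -9*(-345) = 3105)
(b(S(-3, 5), 22) + T)*(-156) = (12 + 3105)*(-156) = 3117*(-156) = -486252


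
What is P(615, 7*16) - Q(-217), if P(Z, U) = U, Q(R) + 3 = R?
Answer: 332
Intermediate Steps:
Q(R) = -3 + R
P(615, 7*16) - Q(-217) = 7*16 - (-3 - 217) = 112 - 1*(-220) = 112 + 220 = 332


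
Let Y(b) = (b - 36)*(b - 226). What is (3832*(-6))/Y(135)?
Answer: 7664/3003 ≈ 2.5521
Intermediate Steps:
Y(b) = (-226 + b)*(-36 + b) (Y(b) = (-36 + b)*(-226 + b) = (-226 + b)*(-36 + b))
(3832*(-6))/Y(135) = (3832*(-6))/(8136 + 135² - 262*135) = -22992/(8136 + 18225 - 35370) = -22992/(-9009) = -22992*(-1/9009) = 7664/3003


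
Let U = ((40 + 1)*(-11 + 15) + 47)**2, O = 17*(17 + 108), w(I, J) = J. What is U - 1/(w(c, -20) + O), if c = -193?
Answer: 93716704/2105 ≈ 44521.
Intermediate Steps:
O = 2125 (O = 17*125 = 2125)
U = 44521 (U = (41*4 + 47)**2 = (164 + 47)**2 = 211**2 = 44521)
U - 1/(w(c, -20) + O) = 44521 - 1/(-20 + 2125) = 44521 - 1/2105 = 93716704/2105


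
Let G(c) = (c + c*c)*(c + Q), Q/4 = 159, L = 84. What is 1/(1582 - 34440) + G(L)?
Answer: 168916406399/32858 ≈ 5.1408e+6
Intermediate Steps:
Q = 636 (Q = 4*159 = 636)
G(c) = (636 + c)*(c + c²) (G(c) = (c + c*c)*(c + 636) = (c + c²)*(636 + c) = (636 + c)*(c + c²))
1/(1582 - 34440) + G(L) = 1/(1582 - 34440) + 84*(636 + 84² + 637*84) = 1/(-32858) + 84*(636 + 7056 + 53508) = -1/32858 + 84*61200 = -1/32858 + 5140800 = 168916406399/32858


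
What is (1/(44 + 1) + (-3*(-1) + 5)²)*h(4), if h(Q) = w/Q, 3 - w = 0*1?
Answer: 2881/60 ≈ 48.017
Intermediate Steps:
w = 3 (w = 3 - 0 = 3 - 1*0 = 3 + 0 = 3)
h(Q) = 3/Q
(1/(44 + 1) + (-3*(-1) + 5)²)*h(4) = (1/(44 + 1) + (-3*(-1) + 5)²)*(3/4) = (1/45 + (3 + 5)²)*(3*(¼)) = (1/45 + 8²)*(¾) = (1/45 + 64)*(¾) = (2881/45)*(¾) = 2881/60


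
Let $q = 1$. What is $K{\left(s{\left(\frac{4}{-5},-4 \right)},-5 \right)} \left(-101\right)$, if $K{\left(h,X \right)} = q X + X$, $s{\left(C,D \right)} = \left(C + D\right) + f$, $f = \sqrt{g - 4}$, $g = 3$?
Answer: $1010$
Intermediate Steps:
$f = i$ ($f = \sqrt{3 - 4} = \sqrt{-1} = i \approx 1.0 i$)
$s{\left(C,D \right)} = i + C + D$ ($s{\left(C,D \right)} = \left(C + D\right) + i = i + C + D$)
$K{\left(h,X \right)} = 2 X$ ($K{\left(h,X \right)} = 1 X + X = X + X = 2 X$)
$K{\left(s{\left(\frac{4}{-5},-4 \right)},-5 \right)} \left(-101\right) = 2 \left(-5\right) \left(-101\right) = \left(-10\right) \left(-101\right) = 1010$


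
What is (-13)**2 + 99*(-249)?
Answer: -24482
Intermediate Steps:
(-13)**2 + 99*(-249) = 169 - 24651 = -24482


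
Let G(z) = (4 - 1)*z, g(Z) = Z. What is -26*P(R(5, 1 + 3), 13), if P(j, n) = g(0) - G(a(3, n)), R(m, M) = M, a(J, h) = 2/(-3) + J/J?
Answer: 26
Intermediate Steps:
a(J, h) = ⅓ (a(J, h) = 2*(-⅓) + 1 = -⅔ + 1 = ⅓)
G(z) = 3*z
P(j, n) = -1 (P(j, n) = 0 - 3/3 = 0 - 1*1 = 0 - 1 = -1)
-26*P(R(5, 1 + 3), 13) = -26*(-1) = 26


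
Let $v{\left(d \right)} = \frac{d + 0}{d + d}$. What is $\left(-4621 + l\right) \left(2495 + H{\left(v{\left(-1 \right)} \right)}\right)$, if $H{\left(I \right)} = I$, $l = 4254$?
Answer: $- \frac{1831697}{2} \approx -9.1585 \cdot 10^{5}$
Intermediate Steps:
$v{\left(d \right)} = \frac{1}{2}$ ($v{\left(d \right)} = \frac{d}{2 d} = d \frac{1}{2 d} = \frac{1}{2}$)
$\left(-4621 + l\right) \left(2495 + H{\left(v{\left(-1 \right)} \right)}\right) = \left(-4621 + 4254\right) \left(2495 + \frac{1}{2}\right) = \left(-367\right) \frac{4991}{2} = - \frac{1831697}{2}$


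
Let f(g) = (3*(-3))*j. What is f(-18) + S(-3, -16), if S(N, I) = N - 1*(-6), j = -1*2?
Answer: 21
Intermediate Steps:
j = -2
S(N, I) = 6 + N (S(N, I) = N + 6 = 6 + N)
f(g) = 18 (f(g) = (3*(-3))*(-2) = -9*(-2) = 18)
f(-18) + S(-3, -16) = 18 + (6 - 3) = 18 + 3 = 21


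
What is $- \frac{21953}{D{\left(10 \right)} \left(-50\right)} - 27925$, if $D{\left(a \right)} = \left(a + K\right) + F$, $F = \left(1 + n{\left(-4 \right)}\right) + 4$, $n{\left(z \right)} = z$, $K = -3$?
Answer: $- \frac{11148047}{400} \approx -27870.0$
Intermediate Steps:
$F = 1$ ($F = \left(1 - 4\right) + 4 = -3 + 4 = 1$)
$D{\left(a \right)} = -2 + a$ ($D{\left(a \right)} = \left(a - 3\right) + 1 = \left(-3 + a\right) + 1 = -2 + a$)
$- \frac{21953}{D{\left(10 \right)} \left(-50\right)} - 27925 = - \frac{21953}{\left(-2 + 10\right) \left(-50\right)} - 27925 = - \frac{21953}{8 \left(-50\right)} - 27925 = - \frac{21953}{-400} - 27925 = \left(-21953\right) \left(- \frac{1}{400}\right) - 27925 = \frac{21953}{400} - 27925 = - \frac{11148047}{400}$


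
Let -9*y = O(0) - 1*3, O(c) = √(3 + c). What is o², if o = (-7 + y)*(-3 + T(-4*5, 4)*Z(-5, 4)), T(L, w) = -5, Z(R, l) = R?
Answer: 581284/27 + 19360*√3/27 ≈ 22771.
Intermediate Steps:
y = ⅓ - √3/9 (y = -(√(3 + 0) - 1*3)/9 = -(√3 - 3)/9 = -(-3 + √3)/9 = ⅓ - √3/9 ≈ 0.14088)
o = -440/3 - 22*√3/9 (o = (-7 + (⅓ - √3/9))*(-3 - 5*(-5)) = (-20/3 - √3/9)*(-3 + 25) = (-20/3 - √3/9)*22 = -440/3 - 22*√3/9 ≈ -150.90)
o² = (-440/3 - 22*√3/9)²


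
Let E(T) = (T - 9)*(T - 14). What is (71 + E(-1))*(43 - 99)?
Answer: -12376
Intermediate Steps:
E(T) = (-14 + T)*(-9 + T) (E(T) = (-9 + T)*(-14 + T) = (-14 + T)*(-9 + T))
(71 + E(-1))*(43 - 99) = (71 + (126 + (-1)² - 23*(-1)))*(43 - 99) = (71 + (126 + 1 + 23))*(-56) = (71 + 150)*(-56) = 221*(-56) = -12376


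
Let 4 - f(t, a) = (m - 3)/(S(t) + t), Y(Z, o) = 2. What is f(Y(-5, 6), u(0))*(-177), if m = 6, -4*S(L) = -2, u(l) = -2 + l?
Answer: -2478/5 ≈ -495.60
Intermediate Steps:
S(L) = 1/2 (S(L) = -1/4*(-2) = 1/2)
f(t, a) = 4 - 3/(1/2 + t) (f(t, a) = 4 - (6 - 3)/(1/2 + t) = 4 - 3/(1/2 + t))
f(Y(-5, 6), u(0))*(-177) = (2*(-1 + 4*2)/(1 + 2*2))*(-177) = (2*(-1 + 8)/(1 + 4))*(-177) = (2*7/5)*(-177) = (2*(1/5)*7)*(-177) = (14/5)*(-177) = -2478/5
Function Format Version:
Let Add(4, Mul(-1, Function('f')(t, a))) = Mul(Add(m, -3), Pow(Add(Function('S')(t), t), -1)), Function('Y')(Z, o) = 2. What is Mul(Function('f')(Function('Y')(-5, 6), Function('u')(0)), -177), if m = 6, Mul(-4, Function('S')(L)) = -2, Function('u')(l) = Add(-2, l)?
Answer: Rational(-2478, 5) ≈ -495.60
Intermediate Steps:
Function('S')(L) = Rational(1, 2) (Function('S')(L) = Mul(Rational(-1, 4), -2) = Rational(1, 2))
Function('f')(t, a) = Add(4, Mul(-3, Pow(Add(Rational(1, 2), t), -1))) (Function('f')(t, a) = Add(4, Mul(-1, Mul(Add(6, -3), Pow(Add(Rational(1, 2), t), -1)))) = Add(4, Mul(-1, Mul(3, Pow(Add(Rational(1, 2), t), -1)))) = Add(4, Mul(-3, Pow(Add(Rational(1, 2), t), -1))))
Mul(Function('f')(Function('Y')(-5, 6), Function('u')(0)), -177) = Mul(Mul(2, Pow(Add(1, Mul(2, 2)), -1), Add(-1, Mul(4, 2))), -177) = Mul(Mul(2, Pow(Add(1, 4), -1), Add(-1, 8)), -177) = Mul(Mul(2, Pow(5, -1), 7), -177) = Mul(Mul(2, Rational(1, 5), 7), -177) = Mul(Rational(14, 5), -177) = Rational(-2478, 5)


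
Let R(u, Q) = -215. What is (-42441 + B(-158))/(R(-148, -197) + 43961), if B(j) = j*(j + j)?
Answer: 7487/43746 ≈ 0.17115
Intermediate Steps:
B(j) = 2*j² (B(j) = j*(2*j) = 2*j²)
(-42441 + B(-158))/(R(-148, -197) + 43961) = (-42441 + 2*(-158)²)/(-215 + 43961) = (-42441 + 2*24964)/43746 = (-42441 + 49928)*(1/43746) = 7487*(1/43746) = 7487/43746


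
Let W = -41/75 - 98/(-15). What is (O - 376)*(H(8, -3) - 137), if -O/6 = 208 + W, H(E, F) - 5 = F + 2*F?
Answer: 5851218/25 ≈ 2.3405e+5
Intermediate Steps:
H(E, F) = 5 + 3*F (H(E, F) = 5 + (F + 2*F) = 5 + 3*F)
W = 449/75 (W = -41*1/75 - 98*(-1/15) = -41/75 + 98/15 = 449/75 ≈ 5.9867)
O = -32098/25 (O = -6*(208 + 449/75) = -6*16049/75 = -32098/25 ≈ -1283.9)
(O - 376)*(H(8, -3) - 137) = (-32098/25 - 376)*((5 + 3*(-3)) - 137) = -41498*((5 - 9) - 137)/25 = -41498*(-4 - 137)/25 = -41498/25*(-141) = 5851218/25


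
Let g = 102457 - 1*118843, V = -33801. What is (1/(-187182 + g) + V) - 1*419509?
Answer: -92279410081/203568 ≈ -4.5331e+5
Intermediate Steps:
g = -16386 (g = 102457 - 118843 = -16386)
(1/(-187182 + g) + V) - 1*419509 = (1/(-187182 - 16386) - 33801) - 1*419509 = (1/(-203568) - 33801) - 419509 = (-1/203568 - 33801) - 419509 = -6880801969/203568 - 419509 = -92279410081/203568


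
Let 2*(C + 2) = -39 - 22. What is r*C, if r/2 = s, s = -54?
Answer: 3510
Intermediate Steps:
C = -65/2 (C = -2 + (-39 - 22)/2 = -2 + (½)*(-61) = -2 - 61/2 = -65/2 ≈ -32.500)
r = -108 (r = 2*(-54) = -108)
r*C = -108*(-65/2) = 3510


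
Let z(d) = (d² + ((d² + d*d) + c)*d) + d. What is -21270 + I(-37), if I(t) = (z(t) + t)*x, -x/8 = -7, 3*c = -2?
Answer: -16861514/3 ≈ -5.6205e+6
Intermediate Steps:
c = -⅔ (c = (⅓)*(-2) = -⅔ ≈ -0.66667)
z(d) = d + d² + d*(-⅔ + 2*d²) (z(d) = (d² + ((d² + d*d) - ⅔)*d) + d = (d² + ((d² + d²) - ⅔)*d) + d = (d² + (2*d² - ⅔)*d) + d = (d² + (-⅔ + 2*d²)*d) + d = (d² + d*(-⅔ + 2*d²)) + d = d + d² + d*(-⅔ + 2*d²))
x = 56 (x = -8*(-7) = 56)
I(t) = 56*t + 56*t*(⅓ + t + 2*t²) (I(t) = (t*(⅓ + t + 2*t²) + t)*56 = (t + t*(⅓ + t + 2*t²))*56 = 56*t + 56*t*(⅓ + t + 2*t²))
-21270 + I(-37) = -21270 + (56/3)*(-37)*(4 + 3*(-37) + 6*(-37)²) = -21270 + (56/3)*(-37)*(4 - 111 + 6*1369) = -21270 + (56/3)*(-37)*(4 - 111 + 8214) = -21270 + (56/3)*(-37)*8107 = -21270 - 16797704/3 = -16861514/3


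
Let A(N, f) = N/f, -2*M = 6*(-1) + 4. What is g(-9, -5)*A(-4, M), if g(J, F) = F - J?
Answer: -16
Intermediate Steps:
M = 1 (M = -(6*(-1) + 4)/2 = -(-6 + 4)/2 = -½*(-2) = 1)
g(-9, -5)*A(-4, M) = (-5 - 1*(-9))*(-4/1) = (-5 + 9)*(-4*1) = 4*(-4) = -16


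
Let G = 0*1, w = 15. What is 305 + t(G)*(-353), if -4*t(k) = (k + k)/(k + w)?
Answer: 305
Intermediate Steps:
G = 0
t(k) = -k/(2*(15 + k)) (t(k) = -(k + k)/(4*(k + 15)) = -2*k/(4*(15 + k)) = -k/(2*(15 + k)))
305 + t(G)*(-353) = 305 - 1*0/(30 + 2*0)*(-353) = 305 - 1*0/(30 + 0)*(-353) = 305 - 1*0/30*(-353) = 305 - 1*0*1/30*(-353) = 305 + 0*(-353) = 305 + 0 = 305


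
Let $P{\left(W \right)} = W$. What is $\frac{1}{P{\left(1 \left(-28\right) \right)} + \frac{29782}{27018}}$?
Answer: $- \frac{13509}{363361} \approx -0.037178$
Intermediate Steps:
$\frac{1}{P{\left(1 \left(-28\right) \right)} + \frac{29782}{27018}} = \frac{1}{1 \left(-28\right) + \frac{29782}{27018}} = \frac{1}{-28 + 29782 \cdot \frac{1}{27018}} = \frac{1}{-28 + \frac{14891}{13509}} = \frac{1}{- \frac{363361}{13509}} = - \frac{13509}{363361}$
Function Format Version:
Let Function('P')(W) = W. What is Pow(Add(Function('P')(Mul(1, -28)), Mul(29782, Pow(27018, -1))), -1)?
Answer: Rational(-13509, 363361) ≈ -0.037178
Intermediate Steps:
Pow(Add(Function('P')(Mul(1, -28)), Mul(29782, Pow(27018, -1))), -1) = Pow(Add(Mul(1, -28), Mul(29782, Pow(27018, -1))), -1) = Pow(Add(-28, Mul(29782, Rational(1, 27018))), -1) = Pow(Add(-28, Rational(14891, 13509)), -1) = Pow(Rational(-363361, 13509), -1) = Rational(-13509, 363361)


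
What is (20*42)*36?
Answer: 30240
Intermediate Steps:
(20*42)*36 = 840*36 = 30240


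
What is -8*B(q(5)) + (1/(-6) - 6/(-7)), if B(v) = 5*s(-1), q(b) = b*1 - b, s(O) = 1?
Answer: -1651/42 ≈ -39.310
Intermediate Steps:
q(b) = 0 (q(b) = b - b = 0)
B(v) = 5 (B(v) = 5*1 = 5)
-8*B(q(5)) + (1/(-6) - 6/(-7)) = -8*5 + (1/(-6) - 6/(-7)) = -40 + (1*(-⅙) - 6*(-⅐)) = -40 + (-⅙ + 6/7) = -40 + 29/42 = -1651/42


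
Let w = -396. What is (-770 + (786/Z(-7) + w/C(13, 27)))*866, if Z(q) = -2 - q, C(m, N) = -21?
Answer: -18002408/35 ≈ -5.1435e+5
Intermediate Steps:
(-770 + (786/Z(-7) + w/C(13, 27)))*866 = (-770 + (786/(-2 - 1*(-7)) - 396/(-21)))*866 = (-770 + (786/(-2 + 7) - 396*(-1/21)))*866 = (-770 + (786/5 + 132/7))*866 = (-770 + 6162/35)*866 = -20788/35*866 = -18002408/35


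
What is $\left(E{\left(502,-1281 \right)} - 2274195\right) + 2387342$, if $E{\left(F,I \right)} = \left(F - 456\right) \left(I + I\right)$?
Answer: $-4705$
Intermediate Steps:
$E{\left(F,I \right)} = 2 I \left(-456 + F\right)$ ($E{\left(F,I \right)} = \left(-456 + F\right) 2 I = 2 I \left(-456 + F\right)$)
$\left(E{\left(502,-1281 \right)} - 2274195\right) + 2387342 = \left(2 \left(-1281\right) \left(-456 + 502\right) - 2274195\right) + 2387342 = \left(2 \left(-1281\right) 46 - 2274195\right) + 2387342 = \left(-117852 - 2274195\right) + 2387342 = -2392047 + 2387342 = -4705$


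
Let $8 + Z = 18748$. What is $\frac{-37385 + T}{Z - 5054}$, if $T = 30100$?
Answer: $- \frac{7285}{13686} \approx -0.5323$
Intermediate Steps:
$Z = 18740$ ($Z = -8 + 18748 = 18740$)
$\frac{-37385 + T}{Z - 5054} = \frac{-37385 + 30100}{18740 - 5054} = - \frac{7285}{13686}$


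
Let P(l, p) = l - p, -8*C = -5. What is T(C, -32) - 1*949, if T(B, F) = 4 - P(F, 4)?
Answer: -909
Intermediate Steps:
C = 5/8 (C = -1/8*(-5) = 5/8 ≈ 0.62500)
T(B, F) = 8 - F (T(B, F) = 4 - (F - 1*4) = 4 - (F - 4) = 4 - (-4 + F) = 4 + (4 - F) = 8 - F)
T(C, -32) - 1*949 = (8 - 1*(-32)) - 1*949 = (8 + 32) - 949 = 40 - 949 = -909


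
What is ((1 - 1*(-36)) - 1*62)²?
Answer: 625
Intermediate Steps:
((1 - 1*(-36)) - 1*62)² = ((1 + 36) - 62)² = (37 - 62)² = (-25)² = 625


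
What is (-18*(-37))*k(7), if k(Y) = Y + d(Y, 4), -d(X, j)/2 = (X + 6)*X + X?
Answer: -125874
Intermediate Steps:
d(X, j) = -2*X - 2*X*(6 + X) (d(X, j) = -2*((X + 6)*X + X) = -2*((6 + X)*X + X) = -2*(X*(6 + X) + X) = -2*(X + X*(6 + X)) = -2*X - 2*X*(6 + X))
k(Y) = Y - 2*Y*(7 + Y)
(-18*(-37))*k(7) = (-18*(-37))*(7*(-13 - 2*7)) = 666*(7*(-13 - 14)) = 666*(7*(-27)) = 666*(-189) = -125874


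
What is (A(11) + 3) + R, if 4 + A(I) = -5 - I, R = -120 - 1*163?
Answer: -300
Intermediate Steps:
R = -283 (R = -120 - 163 = -283)
A(I) = -9 - I (A(I) = -4 + (-5 - I) = -9 - I)
(A(11) + 3) + R = ((-9 - 1*11) + 3) - 283 = ((-9 - 11) + 3) - 283 = (-20 + 3) - 283 = -17 - 283 = -300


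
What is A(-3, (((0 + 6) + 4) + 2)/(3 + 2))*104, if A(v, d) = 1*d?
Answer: 1248/5 ≈ 249.60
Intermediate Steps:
A(v, d) = d
A(-3, (((0 + 6) + 4) + 2)/(3 + 2))*104 = ((((0 + 6) + 4) + 2)/(3 + 2))*104 = (((6 + 4) + 2)/5)*104 = ((10 + 2)*(1/5))*104 = (12*(1/5))*104 = (12/5)*104 = 1248/5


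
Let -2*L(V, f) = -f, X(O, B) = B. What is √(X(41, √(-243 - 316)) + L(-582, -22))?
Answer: √(-11 + I*√559) ≈ 2.7456 + 4.3056*I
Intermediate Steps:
L(V, f) = f/2 (L(V, f) = -(-1)*f/2 = f/2)
√(X(41, √(-243 - 316)) + L(-582, -22)) = √(√(-243 - 316) + (½)*(-22)) = √(√(-559) - 11) = √(I*√559 - 11) = √(-11 + I*√559)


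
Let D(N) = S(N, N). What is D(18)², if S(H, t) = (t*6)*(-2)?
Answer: 46656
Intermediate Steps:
S(H, t) = -12*t (S(H, t) = (6*t)*(-2) = -12*t)
D(N) = -12*N
D(18)² = (-12*18)² = (-216)² = 46656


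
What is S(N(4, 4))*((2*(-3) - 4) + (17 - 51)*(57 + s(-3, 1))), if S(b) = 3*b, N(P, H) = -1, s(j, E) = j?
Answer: 5538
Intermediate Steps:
S(N(4, 4))*((2*(-3) - 4) + (17 - 51)*(57 + s(-3, 1))) = (3*(-1))*((2*(-3) - 4) + (17 - 51)*(57 - 3)) = -3*((-6 - 4) - 34*54) = -3*(-10 - 1836) = -3*(-1846) = 5538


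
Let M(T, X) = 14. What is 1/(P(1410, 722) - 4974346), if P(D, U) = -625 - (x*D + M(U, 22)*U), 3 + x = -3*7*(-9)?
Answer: -1/5247339 ≈ -1.9057e-7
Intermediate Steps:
x = 186 (x = -3 - 3*7*(-9) = -3 - 21*(-9) = -3 + 189 = 186)
P(D, U) = -625 - 186*D - 14*U (P(D, U) = -625 - (186*D + 14*U) = -625 - (14*U + 186*D) = -625 + (-186*D - 14*U) = -625 - 186*D - 14*U)
1/(P(1410, 722) - 4974346) = 1/((-625 - 186*1410 - 14*722) - 4974346) = 1/((-625 - 262260 - 10108) - 4974346) = 1/(-272993 - 4974346) = 1/(-5247339) = -1/5247339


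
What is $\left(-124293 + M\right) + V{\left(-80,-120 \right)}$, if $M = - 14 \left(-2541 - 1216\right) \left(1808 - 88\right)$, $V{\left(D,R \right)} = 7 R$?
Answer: $90343427$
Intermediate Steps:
$M = 90468560$ ($M = - 14 \left(\left(-3757\right) 1720\right) = \left(-14\right) \left(-6462040\right) = 90468560$)
$\left(-124293 + M\right) + V{\left(-80,-120 \right)} = \left(-124293 + 90468560\right) + 7 \left(-120\right) = 90344267 - 840 = 90343427$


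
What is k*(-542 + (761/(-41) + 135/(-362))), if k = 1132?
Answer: -4712165646/7421 ≈ -6.3498e+5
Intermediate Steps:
k*(-542 + (761/(-41) + 135/(-362))) = 1132*(-542 + (761/(-41) + 135/(-362))) = 1132*(-542 + (761*(-1/41) + 135*(-1/362))) = 1132*(-542 + (-761/41 - 135/362)) = 1132*(-542 - 281017/14842) = 1132*(-8325381/14842) = -4712165646/7421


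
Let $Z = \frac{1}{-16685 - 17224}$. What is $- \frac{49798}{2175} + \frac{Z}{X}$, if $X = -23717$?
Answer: $- \frac{13349511752573}{583059320925} \approx -22.896$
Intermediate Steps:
$Z = - \frac{1}{33909}$ ($Z = \frac{1}{-33909} = - \frac{1}{33909} \approx -2.9491 \cdot 10^{-5}$)
$- \frac{49798}{2175} + \frac{Z}{X} = - \frac{49798}{2175} - \frac{1}{33909 \left(-23717\right)} = \left(-49798\right) \frac{1}{2175} - - \frac{1}{804219753} = - \frac{49798}{2175} + \frac{1}{804219753} = - \frac{13349511752573}{583059320925}$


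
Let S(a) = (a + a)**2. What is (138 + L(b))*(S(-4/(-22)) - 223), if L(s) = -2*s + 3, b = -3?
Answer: -3964149/121 ≈ -32762.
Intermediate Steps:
S(a) = 4*a**2 (S(a) = (2*a)**2 = 4*a**2)
L(s) = 3 - 2*s
(138 + L(b))*(S(-4/(-22)) - 223) = (138 + (3 - 2*(-3)))*(4*(-4/(-22))**2 - 223) = (138 + (3 + 6))*(4*(-4*(-1/22))**2 - 223) = (138 + 9)*(4*(2/11)**2 - 223) = 147*(4*(4/121) - 223) = 147*(16/121 - 223) = 147*(-26967/121) = -3964149/121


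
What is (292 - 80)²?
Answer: 44944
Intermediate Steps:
(292 - 80)² = 212² = 44944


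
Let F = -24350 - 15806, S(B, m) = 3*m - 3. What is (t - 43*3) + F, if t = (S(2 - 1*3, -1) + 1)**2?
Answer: -40260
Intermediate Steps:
S(B, m) = -3 + 3*m
F = -40156
t = 25 (t = ((-3 + 3*(-1)) + 1)**2 = ((-3 - 3) + 1)**2 = (-6 + 1)**2 = (-5)**2 = 25)
(t - 43*3) + F = (25 - 43*3) - 40156 = (25 - 129) - 40156 = -104 - 40156 = -40260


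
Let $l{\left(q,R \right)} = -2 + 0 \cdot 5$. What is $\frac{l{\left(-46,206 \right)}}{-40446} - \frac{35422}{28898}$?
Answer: $- \frac{358155104}{292202127} \approx -1.2257$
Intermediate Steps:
$l{\left(q,R \right)} = -2$ ($l{\left(q,R \right)} = -2 + 0 = -2$)
$\frac{l{\left(-46,206 \right)}}{-40446} - \frac{35422}{28898} = - \frac{2}{-40446} - \frac{35422}{28898} = \left(-2\right) \left(- \frac{1}{40446}\right) - \frac{17711}{14449} = \frac{1}{20223} - \frac{17711}{14449} = - \frac{358155104}{292202127}$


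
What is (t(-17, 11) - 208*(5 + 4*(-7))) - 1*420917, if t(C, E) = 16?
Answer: -416117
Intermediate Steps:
(t(-17, 11) - 208*(5 + 4*(-7))) - 1*420917 = (16 - 208*(5 + 4*(-7))) - 1*420917 = (16 - 208*(5 - 28)) - 420917 = (16 - 208*(-23)) - 420917 = (16 + 4784) - 420917 = 4800 - 420917 = -416117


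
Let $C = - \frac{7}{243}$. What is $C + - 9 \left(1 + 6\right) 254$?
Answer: $- \frac{3888493}{243} \approx -16002.0$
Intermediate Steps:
$C = - \frac{7}{243}$ ($C = \left(-7\right) \frac{1}{243} = - \frac{7}{243} \approx -0.028807$)
$C + - 9 \left(1 + 6\right) 254 = - \frac{7}{243} + - 9 \left(1 + 6\right) 254 = - \frac{7}{243} + \left(-9\right) 7 \cdot 254 = - \frac{7}{243} - 16002 = - \frac{3888493}{243}$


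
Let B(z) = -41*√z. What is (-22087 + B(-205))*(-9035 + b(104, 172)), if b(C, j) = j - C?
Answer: 198054129 + 367647*I*√205 ≈ 1.9805e+8 + 5.2639e+6*I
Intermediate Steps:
(-22087 + B(-205))*(-9035 + b(104, 172)) = (-22087 - 41*I*√205)*(-9035 + (172 - 1*104)) = (-22087 - 41*I*√205)*(-9035 + (172 - 104)) = (-22087 - 41*I*√205)*(-9035 + 68) = (-22087 - 41*I*√205)*(-8967) = 198054129 + 367647*I*√205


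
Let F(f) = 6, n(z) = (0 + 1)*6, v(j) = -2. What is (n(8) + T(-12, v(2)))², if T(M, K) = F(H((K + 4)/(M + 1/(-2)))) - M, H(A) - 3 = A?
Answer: 576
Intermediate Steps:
n(z) = 6 (n(z) = 1*6 = 6)
H(A) = 3 + A
T(M, K) = 6 - M
(n(8) + T(-12, v(2)))² = (6 + (6 - 1*(-12)))² = (6 + (6 + 12))² = (6 + 18)² = 24² = 576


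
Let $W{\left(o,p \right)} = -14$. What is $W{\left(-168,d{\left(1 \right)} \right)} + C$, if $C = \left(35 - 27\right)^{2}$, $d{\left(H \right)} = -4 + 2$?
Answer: $50$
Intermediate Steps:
$d{\left(H \right)} = -2$
$C = 64$ ($C = 8^{2} = 64$)
$W{\left(-168,d{\left(1 \right)} \right)} + C = -14 + 64 = 50$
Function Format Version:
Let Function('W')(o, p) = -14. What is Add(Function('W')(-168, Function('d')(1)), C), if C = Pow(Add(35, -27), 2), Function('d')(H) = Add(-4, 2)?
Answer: 50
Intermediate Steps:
Function('d')(H) = -2
C = 64 (C = Pow(8, 2) = 64)
Add(Function('W')(-168, Function('d')(1)), C) = Add(-14, 64) = 50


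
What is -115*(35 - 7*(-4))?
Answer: -7245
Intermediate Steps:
-115*(35 - 7*(-4)) = -115*(35 + 28) = -115*63 = -1*7245 = -7245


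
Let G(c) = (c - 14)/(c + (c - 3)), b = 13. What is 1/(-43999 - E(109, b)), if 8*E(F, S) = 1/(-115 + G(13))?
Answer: -21168/931370809 ≈ -2.2728e-5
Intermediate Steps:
G(c) = (-14 + c)/(-3 + 2*c) (G(c) = (-14 + c)/(c + (-3 + c)) = (-14 + c)/(-3 + 2*c))
E(F, S) = -23/21168 (E(F, S) = 1/(8*(-115 + (-14 + 13)/(-3 + 2*13))) = 1/(8*(-115 - 1/(-3 + 26))) = 1/(8*(-115 - 1/23)) = 1/(8*(-2646/23)) = (⅛)*(-23/2646) = -23/21168)
1/(-43999 - E(109, b)) = 1/(-43999 - 1*(-23/21168)) = 1/(-43999 + 23/21168) = 1/(-931370809/21168) = -21168/931370809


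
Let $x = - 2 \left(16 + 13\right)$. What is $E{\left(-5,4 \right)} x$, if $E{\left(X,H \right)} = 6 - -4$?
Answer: $-580$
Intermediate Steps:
$E{\left(X,H \right)} = 10$ ($E{\left(X,H \right)} = 6 + 4 = 10$)
$x = -58$ ($x = \left(-2\right) 29 = -58$)
$E{\left(-5,4 \right)} x = 10 \left(-58\right) = -580$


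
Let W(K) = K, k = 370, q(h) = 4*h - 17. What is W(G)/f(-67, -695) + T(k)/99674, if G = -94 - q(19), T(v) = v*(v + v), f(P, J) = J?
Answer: 102770561/34636715 ≈ 2.9671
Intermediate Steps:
q(h) = -17 + 4*h
T(v) = 2*v² (T(v) = v*(2*v) = 2*v²)
G = -153 (G = -94 - (-17 + 4*19) = -94 - (-17 + 76) = -94 - 1*59 = -94 - 59 = -153)
W(G)/f(-67, -695) + T(k)/99674 = -153/(-695) + (2*370²)/99674 = -153*(-1/695) + (2*136900)*(1/99674) = 153/695 + 273800*(1/99674) = 153/695 + 136900/49837 = 102770561/34636715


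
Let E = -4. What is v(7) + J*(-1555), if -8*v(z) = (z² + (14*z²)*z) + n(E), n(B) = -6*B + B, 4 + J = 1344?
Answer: -16674471/8 ≈ -2.0843e+6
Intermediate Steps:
J = 1340 (J = -4 + 1344 = 1340)
n(B) = -5*B
v(z) = -5/2 - 7*z³/4 - z²/8 (v(z) = -((z² + (14*z²)*z) - 5*(-4))/8 = -((z² + 14*z³) + 20)/8 = -(20 + z² + 14*z³)/8 = -5/2 - 7*z³/4 - z²/8)
v(7) + J*(-1555) = (-5/2 - 7/4*7³ - ⅛*7²) + 1340*(-1555) = (-5/2 - 7/4*343 - ⅛*49) - 2083700 = (-5/2 - 2401/4 - 49/8) - 2083700 = -4871/8 - 2083700 = -16674471/8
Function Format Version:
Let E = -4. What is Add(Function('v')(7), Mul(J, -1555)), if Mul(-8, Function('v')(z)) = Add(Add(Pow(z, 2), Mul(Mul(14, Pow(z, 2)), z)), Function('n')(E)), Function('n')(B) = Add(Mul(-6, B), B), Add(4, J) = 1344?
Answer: Rational(-16674471, 8) ≈ -2.0843e+6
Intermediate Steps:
J = 1340 (J = Add(-4, 1344) = 1340)
Function('n')(B) = Mul(-5, B)
Function('v')(z) = Add(Rational(-5, 2), Mul(Rational(-7, 4), Pow(z, 3)), Mul(Rational(-1, 8), Pow(z, 2))) (Function('v')(z) = Mul(Rational(-1, 8), Add(Add(Pow(z, 2), Mul(Mul(14, Pow(z, 2)), z)), Mul(-5, -4))) = Mul(Rational(-1, 8), Add(Add(Pow(z, 2), Mul(14, Pow(z, 3))), 20)) = Mul(Rational(-1, 8), Add(20, Pow(z, 2), Mul(14, Pow(z, 3)))) = Add(Rational(-5, 2), Mul(Rational(-7, 4), Pow(z, 3)), Mul(Rational(-1, 8), Pow(z, 2))))
Add(Function('v')(7), Mul(J, -1555)) = Add(Add(Rational(-5, 2), Mul(Rational(-7, 4), Pow(7, 3)), Mul(Rational(-1, 8), Pow(7, 2))), Mul(1340, -1555)) = Add(Add(Rational(-5, 2), Mul(Rational(-7, 4), 343), Mul(Rational(-1, 8), 49)), -2083700) = Add(Add(Rational(-5, 2), Rational(-2401, 4), Rational(-49, 8)), -2083700) = Add(Rational(-4871, 8), -2083700) = Rational(-16674471, 8)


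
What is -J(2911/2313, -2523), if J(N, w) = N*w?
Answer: 2448151/771 ≈ 3175.3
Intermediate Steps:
-J(2911/2313, -2523) = -2911/2313*(-2523) = -2911*(1/2313)*(-2523) = -2911*(-2523)/2313 = -1*(-2448151/771) = 2448151/771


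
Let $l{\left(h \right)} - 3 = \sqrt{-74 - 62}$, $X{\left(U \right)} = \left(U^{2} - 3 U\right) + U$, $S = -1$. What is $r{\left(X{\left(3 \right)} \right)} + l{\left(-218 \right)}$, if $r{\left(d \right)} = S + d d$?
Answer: $11 + 2 i \sqrt{34} \approx 11.0 + 11.662 i$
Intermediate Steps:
$X{\left(U \right)} = U^{2} - 2 U$
$l{\left(h \right)} = 3 + 2 i \sqrt{34}$ ($l{\left(h \right)} = 3 + \sqrt{-74 - 62} = 3 + \sqrt{-136} = 3 + 2 i \sqrt{34}$)
$r{\left(d \right)} = -1 + d^{2}$ ($r{\left(d \right)} = -1 + d d = -1 + d^{2}$)
$r{\left(X{\left(3 \right)} \right)} + l{\left(-218 \right)} = \left(-1 + \left(3 \left(-2 + 3\right)\right)^{2}\right) + \left(3 + 2 i \sqrt{34}\right) = \left(-1 + \left(3 \cdot 1\right)^{2}\right) + \left(3 + 2 i \sqrt{34}\right) = \left(-1 + 3^{2}\right) + \left(3 + 2 i \sqrt{34}\right) = \left(-1 + 9\right) + \left(3 + 2 i \sqrt{34}\right) = 8 + \left(3 + 2 i \sqrt{34}\right) = 11 + 2 i \sqrt{34}$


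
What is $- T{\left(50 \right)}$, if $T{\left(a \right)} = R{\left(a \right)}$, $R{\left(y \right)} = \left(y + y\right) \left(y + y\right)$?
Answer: $-10000$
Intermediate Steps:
$R{\left(y \right)} = 4 y^{2}$ ($R{\left(y \right)} = 2 y 2 y = 4 y^{2}$)
$T{\left(a \right)} = 4 a^{2}$
$- T{\left(50 \right)} = - 4 \cdot 50^{2} = - 4 \cdot 2500 = \left(-1\right) 10000 = -10000$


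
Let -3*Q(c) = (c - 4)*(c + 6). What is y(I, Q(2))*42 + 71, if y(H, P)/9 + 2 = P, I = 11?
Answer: 1331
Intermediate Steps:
Q(c) = -(-4 + c)*(6 + c)/3 (Q(c) = -(c - 4)*(c + 6)/3 = -(-4 + c)*(6 + c)/3)
y(H, P) = -18 + 9*P
y(I, Q(2))*42 + 71 = (-18 + 9*(8 - 2/3*2 - 1/3*2**2))*42 + 71 = (-18 + 9*(8 - 4/3 - 1/3*4))*42 + 71 = (-18 + 9*(8 - 4/3 - 4/3))*42 + 71 = (-18 + 9*(16/3))*42 + 71 = (-18 + 48)*42 + 71 = 30*42 + 71 = 1260 + 71 = 1331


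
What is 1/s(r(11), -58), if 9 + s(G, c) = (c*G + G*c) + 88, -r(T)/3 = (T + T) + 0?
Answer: 1/7735 ≈ 0.00012928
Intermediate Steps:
r(T) = -6*T (r(T) = -3*((T + T) + 0) = -3*(2*T + 0) = -6*T)
s(G, c) = 79 + 2*G*c (s(G, c) = -9 + ((c*G + G*c) + 88) = -9 + ((G*c + G*c) + 88) = -9 + (2*G*c + 88) = -9 + (88 + 2*G*c) = 79 + 2*G*c)
1/s(r(11), -58) = 1/(79 + 2*(-6*11)*(-58)) = 1/(79 + 2*(-66)*(-58)) = 1/(79 + 7656) = 1/7735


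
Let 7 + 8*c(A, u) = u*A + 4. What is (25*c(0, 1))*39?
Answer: -2925/8 ≈ -365.63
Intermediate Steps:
c(A, u) = -3/8 + A*u/8 (c(A, u) = -7/8 + (u*A + 4)/8 = -7/8 + (A*u + 4)/8 = -7/8 + (4 + A*u)/8 = -7/8 + (½ + A*u/8) = -3/8 + A*u/8)
(25*c(0, 1))*39 = (25*(-3/8 + (⅛)*0*1))*39 = (25*(-3/8 + 0))*39 = (25*(-3/8))*39 = -75/8*39 = -2925/8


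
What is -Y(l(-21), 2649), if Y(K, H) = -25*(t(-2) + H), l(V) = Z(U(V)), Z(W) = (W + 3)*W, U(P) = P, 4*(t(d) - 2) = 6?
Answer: 132625/2 ≈ 66313.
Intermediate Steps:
t(d) = 7/2 (t(d) = 2 + (1/4)*6 = 2 + 3/2 = 7/2)
Z(W) = W*(3 + W) (Z(W) = (3 + W)*W = W*(3 + W))
l(V) = V*(3 + V)
Y(K, H) = -175/2 - 25*H (Y(K, H) = -25*(7/2 + H) = -175/2 - 25*H)
-Y(l(-21), 2649) = -(-175/2 - 25*2649) = -(-175/2 - 66225) = -1*(-132625/2) = 132625/2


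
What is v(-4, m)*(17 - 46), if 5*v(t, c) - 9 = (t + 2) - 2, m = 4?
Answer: -29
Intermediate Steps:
v(t, c) = 9/5 + t/5 (v(t, c) = 9/5 + ((t + 2) - 2)/5 = 9/5 + ((2 + t) - 2)/5 = 9/5 + t/5)
v(-4, m)*(17 - 46) = (9/5 + (⅕)*(-4))*(17 - 46) = (9/5 - ⅘)*(-29) = 1*(-29) = -29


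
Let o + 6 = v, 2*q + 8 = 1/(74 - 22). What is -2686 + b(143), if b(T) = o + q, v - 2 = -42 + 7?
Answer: -283815/104 ≈ -2729.0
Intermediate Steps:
q = -415/104 (q = -4 + 1/(2*(74 - 22)) = -4 + (½)/52 = -4 + (½)*(1/52) = -4 + 1/104 = -415/104 ≈ -3.9904)
v = -33 (v = 2 + (-42 + 7) = 2 - 35 = -33)
o = -39 (o = -6 - 33 = -39)
b(T) = -4471/104 (b(T) = -39 - 415/104 = -4471/104)
-2686 + b(143) = -2686 - 4471/104 = -283815/104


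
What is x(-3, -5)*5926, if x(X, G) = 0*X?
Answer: 0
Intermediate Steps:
x(X, G) = 0
x(-3, -5)*5926 = 0*5926 = 0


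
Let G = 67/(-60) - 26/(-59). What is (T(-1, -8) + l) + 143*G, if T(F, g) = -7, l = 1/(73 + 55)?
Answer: -11742443/113280 ≈ -103.66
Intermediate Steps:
l = 1/128 ≈ 0.0078125
G = -2393/3540 (G = 67*(-1/60) - 26*(-1/59) = -67/60 + 26/59 = -2393/3540 ≈ -0.67599)
(T(-1, -8) + l) + 143*G = (-7 + 1/128) + 143*(-2393/3540) = -895/128 - 342199/3540 = -11742443/113280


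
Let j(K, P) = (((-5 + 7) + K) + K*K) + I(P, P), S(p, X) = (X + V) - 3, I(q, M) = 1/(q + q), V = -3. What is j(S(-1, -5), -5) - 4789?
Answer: -46771/10 ≈ -4677.1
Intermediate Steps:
I(q, M) = 1/(2*q)
S(p, X) = -6 + X (S(p, X) = (X - 3) - 3 = (-3 + X) - 3 = -6 + X)
j(K, P) = 2 + K + K² + 1/(2*P) (j(K, P) = (((-5 + 7) + K) + K*K) + 1/(2*P) = ((2 + K) + K²) + 1/(2*P) = (2 + K + K²) + 1/(2*P) = 2 + K + K² + 1/(2*P))
j(S(-1, -5), -5) - 4789 = (2 + (-6 - 5) + (-6 - 5)² + (½)/(-5)) - 4789 = (2 - 11 + (-11)² + (½)*(-⅕)) - 4789 = (2 - 11 + 121 - ⅒) - 4789 = 1119/10 - 4789 = -46771/10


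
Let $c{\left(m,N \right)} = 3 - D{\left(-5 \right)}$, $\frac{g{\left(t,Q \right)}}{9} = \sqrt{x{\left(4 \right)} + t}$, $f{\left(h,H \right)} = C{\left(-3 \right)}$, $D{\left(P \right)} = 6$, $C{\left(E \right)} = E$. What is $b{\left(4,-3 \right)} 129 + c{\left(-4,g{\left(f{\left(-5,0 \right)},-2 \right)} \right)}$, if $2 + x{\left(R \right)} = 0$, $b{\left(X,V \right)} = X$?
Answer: $513$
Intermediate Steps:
$x{\left(R \right)} = -2$ ($x{\left(R \right)} = -2 + 0 = -2$)
$f{\left(h,H \right)} = -3$
$g{\left(t,Q \right)} = 9 \sqrt{-2 + t}$
$c{\left(m,N \right)} = -3$ ($c{\left(m,N \right)} = 3 - 6 = -3$)
$b{\left(4,-3 \right)} 129 + c{\left(-4,g{\left(f{\left(-5,0 \right)},-2 \right)} \right)} = 4 \cdot 129 - 3 = 516 - 3 = 513$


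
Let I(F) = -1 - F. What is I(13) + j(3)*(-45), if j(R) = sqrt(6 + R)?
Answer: -149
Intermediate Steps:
I(13) + j(3)*(-45) = (-1 - 1*13) + sqrt(6 + 3)*(-45) = (-1 - 13) + sqrt(9)*(-45) = -14 + 3*(-45) = -14 - 135 = -149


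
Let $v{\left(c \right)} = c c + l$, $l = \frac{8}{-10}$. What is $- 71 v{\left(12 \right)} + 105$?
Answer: $- \frac{50311}{5} \approx -10062.0$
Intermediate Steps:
$l = - \frac{4}{5}$ ($l = 8 \left(- \frac{1}{10}\right) = - \frac{4}{5} \approx -0.8$)
$v{\left(c \right)} = - \frac{4}{5} + c^{2}$ ($v{\left(c \right)} = c c - \frac{4}{5} = c^{2} - \frac{4}{5} = - \frac{4}{5} + c^{2}$)
$- 71 v{\left(12 \right)} + 105 = - 71 \left(- \frac{4}{5} + 12^{2}\right) + 105 = - 71 \left(- \frac{4}{5} + 144\right) + 105 = \left(-71\right) \frac{716}{5} + 105 = - \frac{50836}{5} + 105 = - \frac{50311}{5}$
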